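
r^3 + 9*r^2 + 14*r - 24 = (r - 1)*(r + 4)*(r + 6)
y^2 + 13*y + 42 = (y + 6)*(y + 7)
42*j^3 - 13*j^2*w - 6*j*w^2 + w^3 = (-7*j + w)*(-2*j + w)*(3*j + w)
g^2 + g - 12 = (g - 3)*(g + 4)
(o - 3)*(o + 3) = o^2 - 9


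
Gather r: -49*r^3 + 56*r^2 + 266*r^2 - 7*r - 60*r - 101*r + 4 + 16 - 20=-49*r^3 + 322*r^2 - 168*r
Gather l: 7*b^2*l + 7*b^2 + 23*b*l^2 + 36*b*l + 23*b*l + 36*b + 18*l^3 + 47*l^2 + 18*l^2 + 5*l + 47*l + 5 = 7*b^2 + 36*b + 18*l^3 + l^2*(23*b + 65) + l*(7*b^2 + 59*b + 52) + 5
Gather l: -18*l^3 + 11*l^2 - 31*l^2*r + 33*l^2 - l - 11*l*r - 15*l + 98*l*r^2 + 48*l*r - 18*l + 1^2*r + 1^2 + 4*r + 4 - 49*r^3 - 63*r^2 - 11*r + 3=-18*l^3 + l^2*(44 - 31*r) + l*(98*r^2 + 37*r - 34) - 49*r^3 - 63*r^2 - 6*r + 8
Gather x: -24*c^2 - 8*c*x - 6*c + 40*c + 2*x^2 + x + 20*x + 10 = -24*c^2 + 34*c + 2*x^2 + x*(21 - 8*c) + 10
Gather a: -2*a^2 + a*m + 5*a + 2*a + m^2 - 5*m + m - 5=-2*a^2 + a*(m + 7) + m^2 - 4*m - 5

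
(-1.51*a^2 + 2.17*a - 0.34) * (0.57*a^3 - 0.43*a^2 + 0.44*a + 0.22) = -0.8607*a^5 + 1.8862*a^4 - 1.7913*a^3 + 0.7688*a^2 + 0.3278*a - 0.0748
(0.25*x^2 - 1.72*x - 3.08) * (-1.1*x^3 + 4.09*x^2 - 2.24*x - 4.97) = -0.275*x^5 + 2.9145*x^4 - 4.2068*x^3 - 9.9869*x^2 + 15.4476*x + 15.3076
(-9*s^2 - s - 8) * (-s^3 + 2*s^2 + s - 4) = 9*s^5 - 17*s^4 - 3*s^3 + 19*s^2 - 4*s + 32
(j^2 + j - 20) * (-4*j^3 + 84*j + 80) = -4*j^5 - 4*j^4 + 164*j^3 + 164*j^2 - 1600*j - 1600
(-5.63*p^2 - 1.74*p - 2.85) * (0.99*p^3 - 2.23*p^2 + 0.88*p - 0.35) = -5.5737*p^5 + 10.8323*p^4 - 3.8957*p^3 + 6.7948*p^2 - 1.899*p + 0.9975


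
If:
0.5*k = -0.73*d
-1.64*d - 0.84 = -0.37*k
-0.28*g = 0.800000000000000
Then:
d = -0.39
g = -2.86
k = 0.56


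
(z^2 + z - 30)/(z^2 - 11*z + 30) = (z + 6)/(z - 6)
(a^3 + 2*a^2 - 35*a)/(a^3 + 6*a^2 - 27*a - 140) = a/(a + 4)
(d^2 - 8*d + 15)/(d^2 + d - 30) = (d - 3)/(d + 6)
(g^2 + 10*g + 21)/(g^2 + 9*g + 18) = (g + 7)/(g + 6)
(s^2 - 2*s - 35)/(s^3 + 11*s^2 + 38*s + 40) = (s - 7)/(s^2 + 6*s + 8)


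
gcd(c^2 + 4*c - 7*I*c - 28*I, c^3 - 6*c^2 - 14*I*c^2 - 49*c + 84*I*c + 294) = c - 7*I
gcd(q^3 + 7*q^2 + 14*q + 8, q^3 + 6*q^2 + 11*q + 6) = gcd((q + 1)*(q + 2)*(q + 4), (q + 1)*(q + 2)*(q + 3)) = q^2 + 3*q + 2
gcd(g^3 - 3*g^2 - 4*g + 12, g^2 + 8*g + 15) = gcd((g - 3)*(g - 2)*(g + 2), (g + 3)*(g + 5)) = 1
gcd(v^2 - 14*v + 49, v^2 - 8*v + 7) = v - 7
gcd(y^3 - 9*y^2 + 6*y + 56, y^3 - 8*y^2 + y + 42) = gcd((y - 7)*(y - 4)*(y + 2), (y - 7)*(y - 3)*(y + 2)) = y^2 - 5*y - 14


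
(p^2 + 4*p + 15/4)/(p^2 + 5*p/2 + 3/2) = (p + 5/2)/(p + 1)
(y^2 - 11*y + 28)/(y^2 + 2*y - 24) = (y - 7)/(y + 6)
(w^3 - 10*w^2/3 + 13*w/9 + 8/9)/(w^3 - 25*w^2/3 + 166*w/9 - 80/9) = (3*w^2 - 2*w - 1)/(3*w^2 - 17*w + 10)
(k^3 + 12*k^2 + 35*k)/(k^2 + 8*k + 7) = k*(k + 5)/(k + 1)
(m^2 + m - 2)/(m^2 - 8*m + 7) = (m + 2)/(m - 7)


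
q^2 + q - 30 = (q - 5)*(q + 6)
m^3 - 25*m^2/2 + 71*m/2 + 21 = (m - 7)*(m - 6)*(m + 1/2)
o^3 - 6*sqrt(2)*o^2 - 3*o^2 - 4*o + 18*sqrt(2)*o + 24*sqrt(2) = (o - 4)*(o + 1)*(o - 6*sqrt(2))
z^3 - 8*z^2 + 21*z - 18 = (z - 3)^2*(z - 2)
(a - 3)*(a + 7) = a^2 + 4*a - 21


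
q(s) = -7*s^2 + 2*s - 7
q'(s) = 2 - 14*s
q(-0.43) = -9.15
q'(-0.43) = 8.02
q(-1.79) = -33.01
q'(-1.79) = 27.06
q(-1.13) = -18.20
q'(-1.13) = 17.82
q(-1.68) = -30.12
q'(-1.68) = 25.52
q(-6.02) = -272.72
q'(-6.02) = 86.28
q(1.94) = -29.47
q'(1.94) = -25.16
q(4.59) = -145.30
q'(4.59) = -62.26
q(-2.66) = -61.85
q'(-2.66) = 39.24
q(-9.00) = -592.00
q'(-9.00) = 128.00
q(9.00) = -556.00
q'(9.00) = -124.00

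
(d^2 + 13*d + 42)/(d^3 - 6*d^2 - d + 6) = (d^2 + 13*d + 42)/(d^3 - 6*d^2 - d + 6)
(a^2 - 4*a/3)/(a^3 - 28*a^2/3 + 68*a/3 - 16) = a/(a^2 - 8*a + 12)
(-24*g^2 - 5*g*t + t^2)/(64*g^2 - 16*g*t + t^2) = (3*g + t)/(-8*g + t)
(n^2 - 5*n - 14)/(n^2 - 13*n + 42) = (n + 2)/(n - 6)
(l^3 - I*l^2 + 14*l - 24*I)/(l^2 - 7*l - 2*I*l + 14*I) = (l^2 + I*l + 12)/(l - 7)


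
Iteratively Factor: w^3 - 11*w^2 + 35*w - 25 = (w - 5)*(w^2 - 6*w + 5) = (w - 5)^2*(w - 1)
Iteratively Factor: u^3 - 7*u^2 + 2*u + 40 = (u - 4)*(u^2 - 3*u - 10) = (u - 5)*(u - 4)*(u + 2)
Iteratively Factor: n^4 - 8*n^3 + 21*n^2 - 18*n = (n - 3)*(n^3 - 5*n^2 + 6*n) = (n - 3)*(n - 2)*(n^2 - 3*n) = (n - 3)^2*(n - 2)*(n)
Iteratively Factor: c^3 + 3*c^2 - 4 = (c + 2)*(c^2 + c - 2) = (c - 1)*(c + 2)*(c + 2)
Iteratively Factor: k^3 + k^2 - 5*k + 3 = (k - 1)*(k^2 + 2*k - 3) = (k - 1)^2*(k + 3)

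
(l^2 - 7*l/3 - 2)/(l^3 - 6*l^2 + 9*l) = (l + 2/3)/(l*(l - 3))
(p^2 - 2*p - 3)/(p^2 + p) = (p - 3)/p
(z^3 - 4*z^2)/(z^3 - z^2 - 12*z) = z/(z + 3)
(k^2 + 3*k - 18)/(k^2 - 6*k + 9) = (k + 6)/(k - 3)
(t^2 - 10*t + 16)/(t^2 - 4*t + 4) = (t - 8)/(t - 2)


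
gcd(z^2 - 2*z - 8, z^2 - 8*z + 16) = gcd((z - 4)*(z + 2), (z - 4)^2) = z - 4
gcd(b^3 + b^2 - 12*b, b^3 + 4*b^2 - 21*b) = b^2 - 3*b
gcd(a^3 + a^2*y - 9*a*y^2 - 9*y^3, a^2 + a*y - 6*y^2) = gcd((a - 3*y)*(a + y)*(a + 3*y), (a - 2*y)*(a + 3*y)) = a + 3*y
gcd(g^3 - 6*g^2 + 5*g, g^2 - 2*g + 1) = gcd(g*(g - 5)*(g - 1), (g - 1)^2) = g - 1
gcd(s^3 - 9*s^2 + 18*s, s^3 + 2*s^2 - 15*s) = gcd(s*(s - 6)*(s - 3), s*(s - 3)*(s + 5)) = s^2 - 3*s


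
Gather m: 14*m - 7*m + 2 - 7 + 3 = 7*m - 2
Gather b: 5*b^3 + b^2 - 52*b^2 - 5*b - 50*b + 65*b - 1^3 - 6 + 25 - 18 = 5*b^3 - 51*b^2 + 10*b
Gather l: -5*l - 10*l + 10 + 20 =30 - 15*l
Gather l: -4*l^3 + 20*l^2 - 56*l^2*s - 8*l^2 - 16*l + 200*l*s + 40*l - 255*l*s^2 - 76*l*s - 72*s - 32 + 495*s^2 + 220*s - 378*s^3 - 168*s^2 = -4*l^3 + l^2*(12 - 56*s) + l*(-255*s^2 + 124*s + 24) - 378*s^3 + 327*s^2 + 148*s - 32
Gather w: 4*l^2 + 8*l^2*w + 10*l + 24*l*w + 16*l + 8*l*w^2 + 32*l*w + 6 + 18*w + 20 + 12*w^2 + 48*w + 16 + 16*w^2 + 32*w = 4*l^2 + 26*l + w^2*(8*l + 28) + w*(8*l^2 + 56*l + 98) + 42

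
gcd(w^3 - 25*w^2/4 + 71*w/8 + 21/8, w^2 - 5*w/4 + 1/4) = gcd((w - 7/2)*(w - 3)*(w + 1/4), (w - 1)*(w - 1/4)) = 1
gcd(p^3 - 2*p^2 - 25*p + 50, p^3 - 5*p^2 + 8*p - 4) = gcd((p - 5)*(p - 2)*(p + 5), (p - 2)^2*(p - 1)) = p - 2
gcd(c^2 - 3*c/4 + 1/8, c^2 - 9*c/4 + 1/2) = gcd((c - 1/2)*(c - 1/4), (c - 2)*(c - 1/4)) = c - 1/4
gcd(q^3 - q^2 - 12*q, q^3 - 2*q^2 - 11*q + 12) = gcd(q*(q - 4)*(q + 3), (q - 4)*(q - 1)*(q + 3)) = q^2 - q - 12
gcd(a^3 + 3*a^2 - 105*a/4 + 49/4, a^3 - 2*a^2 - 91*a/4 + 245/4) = a - 7/2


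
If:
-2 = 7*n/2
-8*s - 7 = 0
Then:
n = -4/7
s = -7/8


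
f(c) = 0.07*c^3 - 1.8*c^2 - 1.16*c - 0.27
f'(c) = 0.21*c^2 - 3.6*c - 1.16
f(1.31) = -4.72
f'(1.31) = -5.52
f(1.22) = -4.24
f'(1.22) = -5.24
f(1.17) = -3.98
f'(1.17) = -5.08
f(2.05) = -9.61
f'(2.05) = -7.66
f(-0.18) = -0.12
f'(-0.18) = -0.51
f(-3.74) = -24.77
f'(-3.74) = 15.24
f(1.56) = -6.19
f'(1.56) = -6.26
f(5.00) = -42.32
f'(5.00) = -13.91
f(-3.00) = -14.88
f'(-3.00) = 11.53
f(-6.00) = -73.23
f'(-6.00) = 28.00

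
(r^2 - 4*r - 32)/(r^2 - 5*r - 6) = (-r^2 + 4*r + 32)/(-r^2 + 5*r + 6)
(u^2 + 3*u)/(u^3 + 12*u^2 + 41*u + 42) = u/(u^2 + 9*u + 14)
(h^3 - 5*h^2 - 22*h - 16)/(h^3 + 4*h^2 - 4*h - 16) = (h^2 - 7*h - 8)/(h^2 + 2*h - 8)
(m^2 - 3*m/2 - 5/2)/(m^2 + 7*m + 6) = (m - 5/2)/(m + 6)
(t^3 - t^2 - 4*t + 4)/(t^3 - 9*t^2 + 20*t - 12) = (t + 2)/(t - 6)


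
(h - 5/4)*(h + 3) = h^2 + 7*h/4 - 15/4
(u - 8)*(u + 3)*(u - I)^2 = u^4 - 5*u^3 - 2*I*u^3 - 25*u^2 + 10*I*u^2 + 5*u + 48*I*u + 24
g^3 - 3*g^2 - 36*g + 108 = (g - 6)*(g - 3)*(g + 6)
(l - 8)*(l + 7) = l^2 - l - 56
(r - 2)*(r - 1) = r^2 - 3*r + 2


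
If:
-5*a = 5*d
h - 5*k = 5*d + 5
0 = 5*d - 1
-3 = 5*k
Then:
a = -1/5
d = 1/5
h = 3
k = -3/5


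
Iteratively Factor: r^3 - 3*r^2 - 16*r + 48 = (r - 3)*(r^2 - 16) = (r - 4)*(r - 3)*(r + 4)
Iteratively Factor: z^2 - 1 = (z + 1)*(z - 1)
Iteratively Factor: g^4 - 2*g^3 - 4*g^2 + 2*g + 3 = (g + 1)*(g^3 - 3*g^2 - g + 3) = (g + 1)^2*(g^2 - 4*g + 3) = (g - 3)*(g + 1)^2*(g - 1)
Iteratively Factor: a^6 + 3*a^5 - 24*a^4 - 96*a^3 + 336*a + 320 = (a + 2)*(a^5 + a^4 - 26*a^3 - 44*a^2 + 88*a + 160) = (a - 2)*(a + 2)*(a^4 + 3*a^3 - 20*a^2 - 84*a - 80) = (a - 5)*(a - 2)*(a + 2)*(a^3 + 8*a^2 + 20*a + 16) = (a - 5)*(a - 2)*(a + 2)*(a + 4)*(a^2 + 4*a + 4) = (a - 5)*(a - 2)*(a + 2)^2*(a + 4)*(a + 2)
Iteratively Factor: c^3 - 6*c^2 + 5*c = (c - 5)*(c^2 - c) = (c - 5)*(c - 1)*(c)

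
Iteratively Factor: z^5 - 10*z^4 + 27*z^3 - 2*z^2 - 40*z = (z - 5)*(z^4 - 5*z^3 + 2*z^2 + 8*z) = (z - 5)*(z - 4)*(z^3 - z^2 - 2*z) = (z - 5)*(z - 4)*(z + 1)*(z^2 - 2*z) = (z - 5)*(z - 4)*(z - 2)*(z + 1)*(z)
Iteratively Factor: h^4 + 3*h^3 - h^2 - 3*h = (h - 1)*(h^3 + 4*h^2 + 3*h) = h*(h - 1)*(h^2 + 4*h + 3) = h*(h - 1)*(h + 1)*(h + 3)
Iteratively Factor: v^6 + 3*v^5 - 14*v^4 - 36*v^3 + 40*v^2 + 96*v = (v - 3)*(v^5 + 6*v^4 + 4*v^3 - 24*v^2 - 32*v) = (v - 3)*(v - 2)*(v^4 + 8*v^3 + 20*v^2 + 16*v) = v*(v - 3)*(v - 2)*(v^3 + 8*v^2 + 20*v + 16) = v*(v - 3)*(v - 2)*(v + 2)*(v^2 + 6*v + 8) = v*(v - 3)*(v - 2)*(v + 2)^2*(v + 4)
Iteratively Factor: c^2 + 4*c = (c)*(c + 4)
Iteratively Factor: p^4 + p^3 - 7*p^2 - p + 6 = (p - 1)*(p^3 + 2*p^2 - 5*p - 6) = (p - 2)*(p - 1)*(p^2 + 4*p + 3) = (p - 2)*(p - 1)*(p + 3)*(p + 1)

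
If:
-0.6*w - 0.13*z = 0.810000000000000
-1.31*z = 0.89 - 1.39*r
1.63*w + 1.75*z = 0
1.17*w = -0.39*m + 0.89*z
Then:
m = 8.67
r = 2.12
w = -1.69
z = 1.58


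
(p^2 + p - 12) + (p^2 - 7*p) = 2*p^2 - 6*p - 12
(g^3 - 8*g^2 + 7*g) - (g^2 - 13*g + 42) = g^3 - 9*g^2 + 20*g - 42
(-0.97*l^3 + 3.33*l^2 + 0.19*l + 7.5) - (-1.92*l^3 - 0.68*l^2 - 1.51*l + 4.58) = 0.95*l^3 + 4.01*l^2 + 1.7*l + 2.92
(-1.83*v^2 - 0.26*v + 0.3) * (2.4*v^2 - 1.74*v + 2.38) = -4.392*v^4 + 2.5602*v^3 - 3.183*v^2 - 1.1408*v + 0.714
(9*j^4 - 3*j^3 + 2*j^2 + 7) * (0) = 0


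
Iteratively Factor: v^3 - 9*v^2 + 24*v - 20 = (v - 2)*(v^2 - 7*v + 10) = (v - 5)*(v - 2)*(v - 2)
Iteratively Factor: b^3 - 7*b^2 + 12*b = (b)*(b^2 - 7*b + 12) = b*(b - 3)*(b - 4)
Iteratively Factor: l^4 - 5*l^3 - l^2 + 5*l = (l + 1)*(l^3 - 6*l^2 + 5*l) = (l - 5)*(l + 1)*(l^2 - l) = (l - 5)*(l - 1)*(l + 1)*(l)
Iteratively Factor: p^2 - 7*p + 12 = (p - 4)*(p - 3)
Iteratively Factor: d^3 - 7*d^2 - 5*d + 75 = (d - 5)*(d^2 - 2*d - 15) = (d - 5)^2*(d + 3)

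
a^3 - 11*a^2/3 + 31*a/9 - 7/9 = (a - 7/3)*(a - 1)*(a - 1/3)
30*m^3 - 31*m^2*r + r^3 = (-5*m + r)*(-m + r)*(6*m + r)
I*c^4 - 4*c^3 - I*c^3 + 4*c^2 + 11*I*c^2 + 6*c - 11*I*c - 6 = (c - 1)*(c - I)*(c + 6*I)*(I*c + 1)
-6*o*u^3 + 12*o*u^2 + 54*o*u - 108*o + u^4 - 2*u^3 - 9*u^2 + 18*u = (-6*o + u)*(u - 3)*(u - 2)*(u + 3)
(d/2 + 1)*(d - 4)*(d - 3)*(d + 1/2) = d^4/2 - 9*d^3/4 - 9*d^2/4 + 23*d/2 + 6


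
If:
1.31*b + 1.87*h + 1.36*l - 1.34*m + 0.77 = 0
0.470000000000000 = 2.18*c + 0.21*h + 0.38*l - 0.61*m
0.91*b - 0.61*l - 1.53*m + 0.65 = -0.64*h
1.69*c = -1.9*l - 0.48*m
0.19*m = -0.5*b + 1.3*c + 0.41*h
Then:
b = 9.67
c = 3.76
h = 4.76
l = -6.02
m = 10.57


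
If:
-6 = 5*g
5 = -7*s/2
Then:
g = -6/5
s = -10/7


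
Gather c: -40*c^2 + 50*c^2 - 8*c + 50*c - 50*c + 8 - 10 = 10*c^2 - 8*c - 2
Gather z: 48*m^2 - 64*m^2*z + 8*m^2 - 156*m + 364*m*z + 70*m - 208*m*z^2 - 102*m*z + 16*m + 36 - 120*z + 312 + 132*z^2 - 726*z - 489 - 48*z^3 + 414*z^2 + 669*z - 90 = 56*m^2 - 70*m - 48*z^3 + z^2*(546 - 208*m) + z*(-64*m^2 + 262*m - 177) - 231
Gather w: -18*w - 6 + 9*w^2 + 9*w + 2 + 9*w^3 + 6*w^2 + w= 9*w^3 + 15*w^2 - 8*w - 4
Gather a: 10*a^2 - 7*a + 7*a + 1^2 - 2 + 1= 10*a^2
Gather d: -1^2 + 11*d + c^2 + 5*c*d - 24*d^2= c^2 - 24*d^2 + d*(5*c + 11) - 1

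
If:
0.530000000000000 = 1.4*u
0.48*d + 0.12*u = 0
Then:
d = -0.09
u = 0.38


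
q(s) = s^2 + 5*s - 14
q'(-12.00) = -19.00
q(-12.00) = 70.00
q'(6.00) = 17.00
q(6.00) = 52.00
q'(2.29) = 9.58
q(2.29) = 2.69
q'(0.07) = 5.14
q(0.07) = -13.65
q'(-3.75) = -2.50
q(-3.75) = -18.69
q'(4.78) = 14.56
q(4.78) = 32.75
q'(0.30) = 5.60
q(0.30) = -12.41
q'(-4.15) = -3.30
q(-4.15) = -17.53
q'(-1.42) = 2.16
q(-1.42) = -19.08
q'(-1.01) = 2.98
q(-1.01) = -18.03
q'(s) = 2*s + 5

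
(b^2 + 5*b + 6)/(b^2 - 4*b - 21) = (b + 2)/(b - 7)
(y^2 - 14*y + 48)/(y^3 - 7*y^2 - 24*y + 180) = (y - 8)/(y^2 - y - 30)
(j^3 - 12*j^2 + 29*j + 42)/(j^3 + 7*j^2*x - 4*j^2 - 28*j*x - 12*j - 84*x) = (j^2 - 6*j - 7)/(j^2 + 7*j*x + 2*j + 14*x)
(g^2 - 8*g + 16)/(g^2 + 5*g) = (g^2 - 8*g + 16)/(g*(g + 5))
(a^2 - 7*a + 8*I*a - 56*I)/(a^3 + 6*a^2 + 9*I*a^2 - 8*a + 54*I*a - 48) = (a - 7)/(a^2 + a*(6 + I) + 6*I)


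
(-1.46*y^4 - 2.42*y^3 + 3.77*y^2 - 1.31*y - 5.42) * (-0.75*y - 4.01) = 1.095*y^5 + 7.6696*y^4 + 6.8767*y^3 - 14.1352*y^2 + 9.3181*y + 21.7342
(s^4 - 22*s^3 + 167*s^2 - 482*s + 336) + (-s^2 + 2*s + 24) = s^4 - 22*s^3 + 166*s^2 - 480*s + 360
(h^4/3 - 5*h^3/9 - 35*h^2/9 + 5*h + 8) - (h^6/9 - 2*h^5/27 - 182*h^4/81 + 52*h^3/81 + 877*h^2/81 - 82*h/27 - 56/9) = -h^6/9 + 2*h^5/27 + 209*h^4/81 - 97*h^3/81 - 1192*h^2/81 + 217*h/27 + 128/9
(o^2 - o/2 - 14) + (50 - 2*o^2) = -o^2 - o/2 + 36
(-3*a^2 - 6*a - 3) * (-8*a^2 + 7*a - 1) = 24*a^4 + 27*a^3 - 15*a^2 - 15*a + 3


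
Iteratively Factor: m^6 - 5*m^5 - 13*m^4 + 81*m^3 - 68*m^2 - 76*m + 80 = (m + 1)*(m^5 - 6*m^4 - 7*m^3 + 88*m^2 - 156*m + 80) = (m - 5)*(m + 1)*(m^4 - m^3 - 12*m^2 + 28*m - 16) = (m - 5)*(m - 2)*(m + 1)*(m^3 + m^2 - 10*m + 8) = (m - 5)*(m - 2)*(m + 1)*(m + 4)*(m^2 - 3*m + 2) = (m - 5)*(m - 2)^2*(m + 1)*(m + 4)*(m - 1)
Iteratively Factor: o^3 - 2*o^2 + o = (o)*(o^2 - 2*o + 1) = o*(o - 1)*(o - 1)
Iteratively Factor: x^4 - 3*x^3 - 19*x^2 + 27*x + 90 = (x + 2)*(x^3 - 5*x^2 - 9*x + 45) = (x + 2)*(x + 3)*(x^2 - 8*x + 15) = (x - 3)*(x + 2)*(x + 3)*(x - 5)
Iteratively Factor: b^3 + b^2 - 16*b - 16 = (b - 4)*(b^2 + 5*b + 4) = (b - 4)*(b + 1)*(b + 4)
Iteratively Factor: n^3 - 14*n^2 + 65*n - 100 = (n - 5)*(n^2 - 9*n + 20) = (n - 5)^2*(n - 4)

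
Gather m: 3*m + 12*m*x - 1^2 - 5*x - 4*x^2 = m*(12*x + 3) - 4*x^2 - 5*x - 1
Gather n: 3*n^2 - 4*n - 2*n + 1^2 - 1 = 3*n^2 - 6*n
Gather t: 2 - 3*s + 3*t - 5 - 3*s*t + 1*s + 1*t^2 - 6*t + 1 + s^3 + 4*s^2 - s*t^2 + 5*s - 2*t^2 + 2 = s^3 + 4*s^2 + 3*s + t^2*(-s - 1) + t*(-3*s - 3)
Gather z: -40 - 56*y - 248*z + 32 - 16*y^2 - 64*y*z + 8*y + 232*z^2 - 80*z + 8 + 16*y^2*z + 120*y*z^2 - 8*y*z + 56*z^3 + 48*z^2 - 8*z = -16*y^2 - 48*y + 56*z^3 + z^2*(120*y + 280) + z*(16*y^2 - 72*y - 336)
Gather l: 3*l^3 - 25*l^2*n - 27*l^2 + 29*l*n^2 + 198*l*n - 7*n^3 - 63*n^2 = 3*l^3 + l^2*(-25*n - 27) + l*(29*n^2 + 198*n) - 7*n^3 - 63*n^2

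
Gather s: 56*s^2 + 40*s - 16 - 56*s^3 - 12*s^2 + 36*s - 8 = -56*s^3 + 44*s^2 + 76*s - 24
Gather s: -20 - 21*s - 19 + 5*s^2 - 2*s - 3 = 5*s^2 - 23*s - 42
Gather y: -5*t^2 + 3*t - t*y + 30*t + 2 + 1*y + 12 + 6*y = -5*t^2 + 33*t + y*(7 - t) + 14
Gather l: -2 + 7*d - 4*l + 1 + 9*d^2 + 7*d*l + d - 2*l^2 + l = 9*d^2 + 8*d - 2*l^2 + l*(7*d - 3) - 1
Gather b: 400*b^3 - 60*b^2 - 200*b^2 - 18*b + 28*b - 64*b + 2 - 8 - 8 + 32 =400*b^3 - 260*b^2 - 54*b + 18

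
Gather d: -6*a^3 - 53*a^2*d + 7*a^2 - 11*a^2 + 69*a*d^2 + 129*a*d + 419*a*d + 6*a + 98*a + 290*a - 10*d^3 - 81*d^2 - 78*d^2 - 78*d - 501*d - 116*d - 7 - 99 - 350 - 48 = -6*a^3 - 4*a^2 + 394*a - 10*d^3 + d^2*(69*a - 159) + d*(-53*a^2 + 548*a - 695) - 504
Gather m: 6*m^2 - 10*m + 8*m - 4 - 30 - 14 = 6*m^2 - 2*m - 48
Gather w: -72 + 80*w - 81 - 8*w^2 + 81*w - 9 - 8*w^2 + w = -16*w^2 + 162*w - 162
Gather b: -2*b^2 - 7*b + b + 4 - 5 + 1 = -2*b^2 - 6*b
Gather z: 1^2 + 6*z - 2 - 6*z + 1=0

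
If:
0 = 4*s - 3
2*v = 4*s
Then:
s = 3/4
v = 3/2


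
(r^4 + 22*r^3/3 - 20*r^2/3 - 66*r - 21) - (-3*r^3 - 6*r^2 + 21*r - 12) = r^4 + 31*r^3/3 - 2*r^2/3 - 87*r - 9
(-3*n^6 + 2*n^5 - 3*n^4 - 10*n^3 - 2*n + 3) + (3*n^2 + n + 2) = -3*n^6 + 2*n^5 - 3*n^4 - 10*n^3 + 3*n^2 - n + 5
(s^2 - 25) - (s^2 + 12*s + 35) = -12*s - 60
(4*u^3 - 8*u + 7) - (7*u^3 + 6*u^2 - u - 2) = -3*u^3 - 6*u^2 - 7*u + 9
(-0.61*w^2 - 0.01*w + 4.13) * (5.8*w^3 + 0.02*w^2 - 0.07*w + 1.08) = -3.538*w^5 - 0.0702*w^4 + 23.9965*w^3 - 0.5755*w^2 - 0.2999*w + 4.4604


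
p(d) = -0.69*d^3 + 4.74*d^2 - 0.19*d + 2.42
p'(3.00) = 9.62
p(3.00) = 25.88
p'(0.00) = -0.19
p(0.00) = 2.42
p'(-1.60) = -20.66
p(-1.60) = 17.68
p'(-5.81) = -125.14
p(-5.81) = 298.85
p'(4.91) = -3.55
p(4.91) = 34.08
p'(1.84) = 10.25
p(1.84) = 13.82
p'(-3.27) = -53.32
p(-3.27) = 77.85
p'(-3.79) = -65.85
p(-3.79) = 108.79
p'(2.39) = 10.64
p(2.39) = 19.62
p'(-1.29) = -15.86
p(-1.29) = 12.03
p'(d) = -2.07*d^2 + 9.48*d - 0.19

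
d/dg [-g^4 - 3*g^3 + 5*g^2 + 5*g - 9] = -4*g^3 - 9*g^2 + 10*g + 5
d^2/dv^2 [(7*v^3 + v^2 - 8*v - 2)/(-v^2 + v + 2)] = -28/(v^3 - 6*v^2 + 12*v - 8)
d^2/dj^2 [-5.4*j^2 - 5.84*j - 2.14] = -10.8000000000000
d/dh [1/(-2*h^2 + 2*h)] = (h - 1/2)/(h^2*(h - 1)^2)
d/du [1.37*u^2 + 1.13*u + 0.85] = 2.74*u + 1.13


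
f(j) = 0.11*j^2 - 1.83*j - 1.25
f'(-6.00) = -3.15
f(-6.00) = 13.69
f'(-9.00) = -3.81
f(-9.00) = 24.13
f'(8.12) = -0.04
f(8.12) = -8.86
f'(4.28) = -0.89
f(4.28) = -7.07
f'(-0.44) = -1.93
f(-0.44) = -0.42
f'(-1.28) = -2.11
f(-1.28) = 1.27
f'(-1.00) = -2.05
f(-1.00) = 0.69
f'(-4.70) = -2.86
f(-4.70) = 9.78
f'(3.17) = -1.13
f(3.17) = -5.95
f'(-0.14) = -1.86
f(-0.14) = -0.99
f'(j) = 0.22*j - 1.83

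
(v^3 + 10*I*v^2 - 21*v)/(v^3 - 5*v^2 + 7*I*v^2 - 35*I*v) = (v + 3*I)/(v - 5)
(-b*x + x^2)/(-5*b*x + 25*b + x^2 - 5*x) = x*(b - x)/(5*b*x - 25*b - x^2 + 5*x)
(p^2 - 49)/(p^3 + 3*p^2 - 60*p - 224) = (p - 7)/(p^2 - 4*p - 32)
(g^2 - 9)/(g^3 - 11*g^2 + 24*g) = (g + 3)/(g*(g - 8))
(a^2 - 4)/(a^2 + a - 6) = (a + 2)/(a + 3)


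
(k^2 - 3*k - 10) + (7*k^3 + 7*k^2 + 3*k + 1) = 7*k^3 + 8*k^2 - 9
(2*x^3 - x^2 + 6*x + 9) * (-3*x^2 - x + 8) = -6*x^5 + x^4 - x^3 - 41*x^2 + 39*x + 72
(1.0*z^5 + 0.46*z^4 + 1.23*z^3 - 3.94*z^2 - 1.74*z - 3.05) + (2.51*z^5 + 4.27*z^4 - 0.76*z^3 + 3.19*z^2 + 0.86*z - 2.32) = 3.51*z^5 + 4.73*z^4 + 0.47*z^3 - 0.75*z^2 - 0.88*z - 5.37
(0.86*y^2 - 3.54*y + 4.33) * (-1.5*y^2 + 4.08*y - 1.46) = -1.29*y^4 + 8.8188*y^3 - 22.1938*y^2 + 22.8348*y - 6.3218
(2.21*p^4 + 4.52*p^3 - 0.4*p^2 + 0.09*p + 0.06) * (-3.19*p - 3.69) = -7.0499*p^5 - 22.5737*p^4 - 15.4028*p^3 + 1.1889*p^2 - 0.5235*p - 0.2214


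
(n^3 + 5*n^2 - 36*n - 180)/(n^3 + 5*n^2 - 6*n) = (n^2 - n - 30)/(n*(n - 1))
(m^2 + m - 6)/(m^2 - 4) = (m + 3)/(m + 2)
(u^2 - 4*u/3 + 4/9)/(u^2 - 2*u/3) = (u - 2/3)/u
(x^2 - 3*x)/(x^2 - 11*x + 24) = x/(x - 8)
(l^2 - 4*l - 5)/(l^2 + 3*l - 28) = (l^2 - 4*l - 5)/(l^2 + 3*l - 28)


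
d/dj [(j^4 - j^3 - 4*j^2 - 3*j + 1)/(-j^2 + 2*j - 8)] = (-2*j^5 + 7*j^4 - 36*j^3 + 13*j^2 + 66*j + 22)/(j^4 - 4*j^3 + 20*j^2 - 32*j + 64)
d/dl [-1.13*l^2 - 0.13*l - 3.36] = -2.26*l - 0.13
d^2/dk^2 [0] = 0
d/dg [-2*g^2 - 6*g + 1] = -4*g - 6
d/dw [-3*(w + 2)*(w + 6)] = -6*w - 24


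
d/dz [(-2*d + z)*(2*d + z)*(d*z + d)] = d*(-4*d^2 + 3*z^2 + 2*z)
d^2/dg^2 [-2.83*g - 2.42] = 0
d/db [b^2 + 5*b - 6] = 2*b + 5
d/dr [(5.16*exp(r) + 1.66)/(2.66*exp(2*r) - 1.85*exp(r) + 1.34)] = (-13.7256*exp(2*r) - 8.8312*exp(r) + 9.9854)*exp(r)/(7.0756*exp(4*r) - 9.842*exp(3*r) + 10.5513*exp(2*r) - 4.958*exp(r) + 1.7956)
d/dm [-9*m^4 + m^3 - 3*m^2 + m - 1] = -36*m^3 + 3*m^2 - 6*m + 1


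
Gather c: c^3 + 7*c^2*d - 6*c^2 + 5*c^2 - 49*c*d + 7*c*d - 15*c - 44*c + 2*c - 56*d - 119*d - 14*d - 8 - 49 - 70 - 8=c^3 + c^2*(7*d - 1) + c*(-42*d - 57) - 189*d - 135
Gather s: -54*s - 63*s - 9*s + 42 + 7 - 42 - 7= -126*s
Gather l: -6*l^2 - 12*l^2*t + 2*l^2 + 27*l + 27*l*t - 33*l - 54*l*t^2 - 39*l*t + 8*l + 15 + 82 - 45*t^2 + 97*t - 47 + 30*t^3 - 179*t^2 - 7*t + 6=l^2*(-12*t - 4) + l*(-54*t^2 - 12*t + 2) + 30*t^3 - 224*t^2 + 90*t + 56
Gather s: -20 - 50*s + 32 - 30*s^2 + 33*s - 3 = -30*s^2 - 17*s + 9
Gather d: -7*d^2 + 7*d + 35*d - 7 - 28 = -7*d^2 + 42*d - 35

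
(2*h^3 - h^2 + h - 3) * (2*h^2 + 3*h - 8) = 4*h^5 + 4*h^4 - 17*h^3 + 5*h^2 - 17*h + 24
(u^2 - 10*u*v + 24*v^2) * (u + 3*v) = u^3 - 7*u^2*v - 6*u*v^2 + 72*v^3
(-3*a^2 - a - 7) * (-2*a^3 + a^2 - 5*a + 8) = 6*a^5 - a^4 + 28*a^3 - 26*a^2 + 27*a - 56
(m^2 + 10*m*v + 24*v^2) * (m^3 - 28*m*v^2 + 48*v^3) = m^5 + 10*m^4*v - 4*m^3*v^2 - 232*m^2*v^3 - 192*m*v^4 + 1152*v^5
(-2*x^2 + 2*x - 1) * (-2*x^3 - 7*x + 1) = 4*x^5 - 4*x^4 + 16*x^3 - 16*x^2 + 9*x - 1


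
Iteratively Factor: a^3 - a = (a + 1)*(a^2 - a) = a*(a + 1)*(a - 1)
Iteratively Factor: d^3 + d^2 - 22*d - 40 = (d + 4)*(d^2 - 3*d - 10) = (d + 2)*(d + 4)*(d - 5)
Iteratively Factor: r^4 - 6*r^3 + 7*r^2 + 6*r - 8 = (r - 2)*(r^3 - 4*r^2 - r + 4) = (r - 2)*(r - 1)*(r^2 - 3*r - 4) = (r - 4)*(r - 2)*(r - 1)*(r + 1)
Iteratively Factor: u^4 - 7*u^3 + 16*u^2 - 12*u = (u)*(u^3 - 7*u^2 + 16*u - 12) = u*(u - 2)*(u^2 - 5*u + 6) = u*(u - 2)^2*(u - 3)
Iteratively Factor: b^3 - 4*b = (b + 2)*(b^2 - 2*b) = (b - 2)*(b + 2)*(b)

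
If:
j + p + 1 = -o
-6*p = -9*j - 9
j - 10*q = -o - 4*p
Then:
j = 20*q/9 - 7/9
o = -50*q/9 - 5/9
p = 10*q/3 + 1/3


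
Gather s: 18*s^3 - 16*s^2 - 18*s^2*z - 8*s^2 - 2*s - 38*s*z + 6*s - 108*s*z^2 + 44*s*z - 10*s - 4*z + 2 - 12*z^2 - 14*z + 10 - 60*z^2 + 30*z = 18*s^3 + s^2*(-18*z - 24) + s*(-108*z^2 + 6*z - 6) - 72*z^2 + 12*z + 12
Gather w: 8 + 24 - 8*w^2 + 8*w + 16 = -8*w^2 + 8*w + 48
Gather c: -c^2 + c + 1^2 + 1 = -c^2 + c + 2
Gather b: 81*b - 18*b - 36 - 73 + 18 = 63*b - 91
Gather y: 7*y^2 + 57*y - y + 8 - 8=7*y^2 + 56*y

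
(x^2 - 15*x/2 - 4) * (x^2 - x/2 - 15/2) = x^4 - 8*x^3 - 31*x^2/4 + 233*x/4 + 30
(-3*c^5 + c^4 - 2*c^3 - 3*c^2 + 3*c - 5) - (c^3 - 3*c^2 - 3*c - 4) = -3*c^5 + c^4 - 3*c^3 + 6*c - 1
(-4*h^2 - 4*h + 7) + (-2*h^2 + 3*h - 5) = -6*h^2 - h + 2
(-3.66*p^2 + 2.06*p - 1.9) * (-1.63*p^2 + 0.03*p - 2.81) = 5.9658*p^4 - 3.4676*p^3 + 13.4434*p^2 - 5.8456*p + 5.339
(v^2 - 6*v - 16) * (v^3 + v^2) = v^5 - 5*v^4 - 22*v^3 - 16*v^2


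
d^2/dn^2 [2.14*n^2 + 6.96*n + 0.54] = 4.28000000000000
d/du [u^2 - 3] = 2*u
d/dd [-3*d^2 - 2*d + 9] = -6*d - 2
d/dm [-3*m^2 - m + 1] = -6*m - 1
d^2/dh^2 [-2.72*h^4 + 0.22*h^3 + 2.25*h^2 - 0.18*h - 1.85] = -32.64*h^2 + 1.32*h + 4.5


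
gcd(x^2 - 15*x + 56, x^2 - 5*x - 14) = x - 7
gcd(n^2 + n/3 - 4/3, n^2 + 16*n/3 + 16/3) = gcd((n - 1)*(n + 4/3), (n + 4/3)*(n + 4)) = n + 4/3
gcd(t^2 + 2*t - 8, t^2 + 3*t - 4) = t + 4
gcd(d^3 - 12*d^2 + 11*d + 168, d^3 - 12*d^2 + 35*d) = d - 7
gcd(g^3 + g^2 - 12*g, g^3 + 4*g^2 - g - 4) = g + 4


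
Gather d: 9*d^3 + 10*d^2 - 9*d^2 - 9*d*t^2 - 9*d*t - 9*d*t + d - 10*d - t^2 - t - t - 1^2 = 9*d^3 + d^2 + d*(-9*t^2 - 18*t - 9) - t^2 - 2*t - 1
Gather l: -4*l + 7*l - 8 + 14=3*l + 6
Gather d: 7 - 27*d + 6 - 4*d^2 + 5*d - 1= -4*d^2 - 22*d + 12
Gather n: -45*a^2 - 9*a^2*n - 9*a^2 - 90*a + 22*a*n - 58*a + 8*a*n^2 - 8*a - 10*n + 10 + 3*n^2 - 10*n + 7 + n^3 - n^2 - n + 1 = -54*a^2 - 156*a + n^3 + n^2*(8*a + 2) + n*(-9*a^2 + 22*a - 21) + 18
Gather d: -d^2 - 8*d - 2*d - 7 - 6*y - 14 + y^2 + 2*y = -d^2 - 10*d + y^2 - 4*y - 21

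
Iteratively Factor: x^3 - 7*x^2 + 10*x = (x)*(x^2 - 7*x + 10) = x*(x - 2)*(x - 5)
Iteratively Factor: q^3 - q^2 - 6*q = (q - 3)*(q^2 + 2*q) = q*(q - 3)*(q + 2)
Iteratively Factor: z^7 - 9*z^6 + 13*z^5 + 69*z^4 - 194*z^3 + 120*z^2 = (z - 5)*(z^6 - 4*z^5 - 7*z^4 + 34*z^3 - 24*z^2) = (z - 5)*(z - 4)*(z^5 - 7*z^3 + 6*z^2) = (z - 5)*(z - 4)*(z + 3)*(z^4 - 3*z^3 + 2*z^2) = z*(z - 5)*(z - 4)*(z + 3)*(z^3 - 3*z^2 + 2*z) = z*(z - 5)*(z - 4)*(z - 1)*(z + 3)*(z^2 - 2*z) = z^2*(z - 5)*(z - 4)*(z - 1)*(z + 3)*(z - 2)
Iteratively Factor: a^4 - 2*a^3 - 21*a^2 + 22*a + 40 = (a - 5)*(a^3 + 3*a^2 - 6*a - 8) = (a - 5)*(a + 4)*(a^2 - a - 2) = (a - 5)*(a + 1)*(a + 4)*(a - 2)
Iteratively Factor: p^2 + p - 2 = (p - 1)*(p + 2)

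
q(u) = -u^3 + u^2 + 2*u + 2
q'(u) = -3*u^2 + 2*u + 2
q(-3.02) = 32.62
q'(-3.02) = -31.40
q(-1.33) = 3.46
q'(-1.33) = -5.97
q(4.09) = -41.51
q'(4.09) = -40.00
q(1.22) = 4.11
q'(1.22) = -0.03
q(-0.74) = 1.47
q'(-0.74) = -1.12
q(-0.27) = 1.55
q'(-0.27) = 1.24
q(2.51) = -2.49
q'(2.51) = -11.88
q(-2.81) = 26.46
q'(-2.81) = -27.31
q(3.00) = -10.00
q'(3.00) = -19.00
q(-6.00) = 242.00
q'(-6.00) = -118.00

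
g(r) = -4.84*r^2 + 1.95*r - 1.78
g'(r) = 1.95 - 9.68*r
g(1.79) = -13.80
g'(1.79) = -15.38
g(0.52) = -2.07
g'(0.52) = -3.08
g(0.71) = -2.84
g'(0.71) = -4.92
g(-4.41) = -104.51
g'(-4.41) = 44.64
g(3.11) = -42.53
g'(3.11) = -28.15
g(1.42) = -8.77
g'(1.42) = -11.80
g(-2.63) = -40.39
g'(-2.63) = 27.41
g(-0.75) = -5.96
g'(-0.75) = 9.21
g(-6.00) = -187.72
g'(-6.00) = 60.03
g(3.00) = -39.49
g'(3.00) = -27.09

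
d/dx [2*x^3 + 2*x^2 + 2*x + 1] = 6*x^2 + 4*x + 2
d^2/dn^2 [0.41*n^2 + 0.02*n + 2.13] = 0.820000000000000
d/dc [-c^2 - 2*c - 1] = -2*c - 2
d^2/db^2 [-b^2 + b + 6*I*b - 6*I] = -2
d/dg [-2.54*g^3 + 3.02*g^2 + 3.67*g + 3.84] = -7.62*g^2 + 6.04*g + 3.67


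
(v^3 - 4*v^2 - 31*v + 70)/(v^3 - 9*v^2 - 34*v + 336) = (v^2 + 3*v - 10)/(v^2 - 2*v - 48)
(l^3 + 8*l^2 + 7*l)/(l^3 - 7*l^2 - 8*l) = (l + 7)/(l - 8)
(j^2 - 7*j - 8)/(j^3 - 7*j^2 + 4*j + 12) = (j - 8)/(j^2 - 8*j + 12)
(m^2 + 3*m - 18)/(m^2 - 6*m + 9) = (m + 6)/(m - 3)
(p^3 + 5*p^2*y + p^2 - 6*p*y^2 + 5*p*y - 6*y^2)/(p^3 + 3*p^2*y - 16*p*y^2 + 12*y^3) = (-p - 1)/(-p + 2*y)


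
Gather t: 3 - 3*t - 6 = -3*t - 3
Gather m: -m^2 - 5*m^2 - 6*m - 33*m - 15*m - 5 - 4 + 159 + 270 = -6*m^2 - 54*m + 420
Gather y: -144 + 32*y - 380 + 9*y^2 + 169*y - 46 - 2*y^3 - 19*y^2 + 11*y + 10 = -2*y^3 - 10*y^2 + 212*y - 560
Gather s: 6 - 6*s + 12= 18 - 6*s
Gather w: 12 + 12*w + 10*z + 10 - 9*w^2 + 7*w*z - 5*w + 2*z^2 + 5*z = -9*w^2 + w*(7*z + 7) + 2*z^2 + 15*z + 22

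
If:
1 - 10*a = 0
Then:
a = 1/10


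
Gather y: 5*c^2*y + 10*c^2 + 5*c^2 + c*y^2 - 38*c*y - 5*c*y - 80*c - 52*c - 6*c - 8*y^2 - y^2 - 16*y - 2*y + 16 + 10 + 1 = 15*c^2 - 138*c + y^2*(c - 9) + y*(5*c^2 - 43*c - 18) + 27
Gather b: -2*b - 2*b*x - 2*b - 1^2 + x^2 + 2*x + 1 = b*(-2*x - 4) + x^2 + 2*x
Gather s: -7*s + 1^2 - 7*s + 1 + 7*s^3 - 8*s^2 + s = 7*s^3 - 8*s^2 - 13*s + 2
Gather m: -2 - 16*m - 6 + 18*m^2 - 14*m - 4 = 18*m^2 - 30*m - 12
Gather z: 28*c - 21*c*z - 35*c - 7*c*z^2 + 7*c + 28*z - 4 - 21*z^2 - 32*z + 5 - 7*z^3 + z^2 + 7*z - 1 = -7*z^3 + z^2*(-7*c - 20) + z*(3 - 21*c)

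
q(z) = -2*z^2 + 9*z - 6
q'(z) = 9 - 4*z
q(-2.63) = -43.50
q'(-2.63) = 19.52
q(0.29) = -3.56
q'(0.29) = 7.84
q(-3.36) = -58.82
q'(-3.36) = 22.44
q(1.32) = 2.40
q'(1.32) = 3.72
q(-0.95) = -16.36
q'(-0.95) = 12.80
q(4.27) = -4.04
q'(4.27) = -8.08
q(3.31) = 1.88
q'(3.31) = -4.24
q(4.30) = -4.28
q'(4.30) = -8.20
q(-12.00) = -402.00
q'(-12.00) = 57.00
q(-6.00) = -132.00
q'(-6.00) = 33.00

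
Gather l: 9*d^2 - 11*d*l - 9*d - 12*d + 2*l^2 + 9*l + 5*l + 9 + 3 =9*d^2 - 21*d + 2*l^2 + l*(14 - 11*d) + 12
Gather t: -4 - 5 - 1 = -10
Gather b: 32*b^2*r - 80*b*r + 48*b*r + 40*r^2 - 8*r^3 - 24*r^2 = 32*b^2*r - 32*b*r - 8*r^3 + 16*r^2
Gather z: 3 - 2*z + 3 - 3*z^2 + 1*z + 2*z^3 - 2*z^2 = 2*z^3 - 5*z^2 - z + 6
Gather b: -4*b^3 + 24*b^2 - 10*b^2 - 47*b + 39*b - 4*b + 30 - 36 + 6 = -4*b^3 + 14*b^2 - 12*b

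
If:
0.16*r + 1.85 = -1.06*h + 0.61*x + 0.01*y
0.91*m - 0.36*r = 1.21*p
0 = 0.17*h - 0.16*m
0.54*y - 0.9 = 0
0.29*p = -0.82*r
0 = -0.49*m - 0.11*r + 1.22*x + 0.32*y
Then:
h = -2.74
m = -2.91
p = -2.45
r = 0.87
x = -1.53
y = 1.67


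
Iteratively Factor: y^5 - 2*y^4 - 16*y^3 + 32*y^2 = (y)*(y^4 - 2*y^3 - 16*y^2 + 32*y) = y*(y - 4)*(y^3 + 2*y^2 - 8*y) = y^2*(y - 4)*(y^2 + 2*y - 8) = y^2*(y - 4)*(y + 4)*(y - 2)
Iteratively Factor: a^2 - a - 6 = (a + 2)*(a - 3)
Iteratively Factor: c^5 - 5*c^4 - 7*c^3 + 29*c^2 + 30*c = (c + 2)*(c^4 - 7*c^3 + 7*c^2 + 15*c) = c*(c + 2)*(c^3 - 7*c^2 + 7*c + 15) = c*(c - 3)*(c + 2)*(c^2 - 4*c - 5) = c*(c - 5)*(c - 3)*(c + 2)*(c + 1)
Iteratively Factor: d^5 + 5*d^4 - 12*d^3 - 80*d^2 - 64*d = (d + 1)*(d^4 + 4*d^3 - 16*d^2 - 64*d) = (d - 4)*(d + 1)*(d^3 + 8*d^2 + 16*d) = (d - 4)*(d + 1)*(d + 4)*(d^2 + 4*d) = d*(d - 4)*(d + 1)*(d + 4)*(d + 4)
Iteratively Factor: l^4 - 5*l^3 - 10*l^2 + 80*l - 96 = (l + 4)*(l^3 - 9*l^2 + 26*l - 24) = (l - 2)*(l + 4)*(l^2 - 7*l + 12) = (l - 3)*(l - 2)*(l + 4)*(l - 4)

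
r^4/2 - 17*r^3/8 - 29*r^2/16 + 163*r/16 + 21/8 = (r/2 + 1)*(r - 7/2)*(r - 3)*(r + 1/4)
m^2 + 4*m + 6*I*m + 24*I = (m + 4)*(m + 6*I)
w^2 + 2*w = w*(w + 2)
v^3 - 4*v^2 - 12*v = v*(v - 6)*(v + 2)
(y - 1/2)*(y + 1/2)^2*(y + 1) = y^4 + 3*y^3/2 + y^2/4 - 3*y/8 - 1/8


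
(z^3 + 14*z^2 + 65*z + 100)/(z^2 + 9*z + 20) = z + 5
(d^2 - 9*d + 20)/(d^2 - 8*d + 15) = (d - 4)/(d - 3)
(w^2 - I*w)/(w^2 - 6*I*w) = (w - I)/(w - 6*I)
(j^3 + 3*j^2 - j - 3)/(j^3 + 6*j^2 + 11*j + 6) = (j - 1)/(j + 2)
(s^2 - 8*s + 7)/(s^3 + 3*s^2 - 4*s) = (s - 7)/(s*(s + 4))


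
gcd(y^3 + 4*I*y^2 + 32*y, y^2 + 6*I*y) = y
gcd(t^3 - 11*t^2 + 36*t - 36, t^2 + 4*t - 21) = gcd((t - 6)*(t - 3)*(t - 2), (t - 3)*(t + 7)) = t - 3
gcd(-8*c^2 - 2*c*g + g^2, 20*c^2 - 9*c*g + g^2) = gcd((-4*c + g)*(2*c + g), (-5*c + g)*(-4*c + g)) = 4*c - g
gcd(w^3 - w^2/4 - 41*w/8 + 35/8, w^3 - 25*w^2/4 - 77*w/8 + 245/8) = w^2 + 3*w/4 - 35/8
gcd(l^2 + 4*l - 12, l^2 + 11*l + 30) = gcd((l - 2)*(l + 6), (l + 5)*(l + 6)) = l + 6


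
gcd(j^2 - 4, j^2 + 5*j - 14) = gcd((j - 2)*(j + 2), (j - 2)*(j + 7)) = j - 2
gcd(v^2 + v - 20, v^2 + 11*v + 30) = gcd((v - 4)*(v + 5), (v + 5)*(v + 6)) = v + 5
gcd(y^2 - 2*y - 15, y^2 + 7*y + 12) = y + 3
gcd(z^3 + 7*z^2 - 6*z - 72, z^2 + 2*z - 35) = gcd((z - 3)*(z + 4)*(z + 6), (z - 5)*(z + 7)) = 1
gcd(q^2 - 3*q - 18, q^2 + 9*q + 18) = q + 3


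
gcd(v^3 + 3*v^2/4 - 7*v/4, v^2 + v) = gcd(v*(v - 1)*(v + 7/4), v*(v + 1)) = v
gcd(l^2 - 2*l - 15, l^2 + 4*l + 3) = l + 3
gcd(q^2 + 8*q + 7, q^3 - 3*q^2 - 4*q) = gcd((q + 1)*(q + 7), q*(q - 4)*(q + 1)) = q + 1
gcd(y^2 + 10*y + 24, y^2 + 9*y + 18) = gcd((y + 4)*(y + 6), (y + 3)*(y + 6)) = y + 6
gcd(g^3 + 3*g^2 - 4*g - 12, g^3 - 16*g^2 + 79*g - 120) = 1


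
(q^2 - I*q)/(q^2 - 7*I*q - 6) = q/(q - 6*I)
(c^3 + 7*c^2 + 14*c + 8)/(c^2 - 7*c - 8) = (c^2 + 6*c + 8)/(c - 8)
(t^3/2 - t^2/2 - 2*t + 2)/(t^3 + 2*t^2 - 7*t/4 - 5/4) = 2*(t^2 - 4)/(4*t^2 + 12*t + 5)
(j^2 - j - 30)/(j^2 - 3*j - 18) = (j + 5)/(j + 3)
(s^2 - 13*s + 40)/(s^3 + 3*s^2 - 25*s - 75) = (s - 8)/(s^2 + 8*s + 15)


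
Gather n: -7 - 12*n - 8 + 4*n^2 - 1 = 4*n^2 - 12*n - 16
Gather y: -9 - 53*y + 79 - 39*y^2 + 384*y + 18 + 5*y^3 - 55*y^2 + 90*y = 5*y^3 - 94*y^2 + 421*y + 88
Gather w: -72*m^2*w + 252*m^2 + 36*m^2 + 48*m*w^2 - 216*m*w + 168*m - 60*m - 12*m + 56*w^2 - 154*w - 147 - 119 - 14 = 288*m^2 + 96*m + w^2*(48*m + 56) + w*(-72*m^2 - 216*m - 154) - 280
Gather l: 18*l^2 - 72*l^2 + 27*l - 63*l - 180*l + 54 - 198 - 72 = -54*l^2 - 216*l - 216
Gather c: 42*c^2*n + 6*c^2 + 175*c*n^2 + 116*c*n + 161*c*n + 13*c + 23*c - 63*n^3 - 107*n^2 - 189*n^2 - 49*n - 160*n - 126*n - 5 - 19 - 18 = c^2*(42*n + 6) + c*(175*n^2 + 277*n + 36) - 63*n^3 - 296*n^2 - 335*n - 42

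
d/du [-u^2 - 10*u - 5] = -2*u - 10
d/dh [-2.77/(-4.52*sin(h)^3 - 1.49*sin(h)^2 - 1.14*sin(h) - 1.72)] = (-8.2546*sin(h) + 18.7806*cos(2*h) - 21.9384)*cos(h)/(4.52*sin(h)^3 + 1.49*sin(h)^2 + 1.14*sin(h) + 1.72)^2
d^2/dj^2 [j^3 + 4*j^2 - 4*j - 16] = 6*j + 8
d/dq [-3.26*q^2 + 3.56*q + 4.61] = 3.56 - 6.52*q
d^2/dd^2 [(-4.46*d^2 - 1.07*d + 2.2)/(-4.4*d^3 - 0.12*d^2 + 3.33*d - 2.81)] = (172.6912*d^6 + 124.2912*d^5 - 115.62672*d^4 - 755.643232*d^3 + 25.439088*d^2 + 166.314696*d + 43.150354)/(85.184*d^9 + 6.9696*d^8 - 193.21632*d^7 + 152.657088*d^6 + 155.131704*d^5 - 242.919324*d^4 + 60.565227*d^3 + 96.322023*d^2 - 78.882039*d + 22.188041)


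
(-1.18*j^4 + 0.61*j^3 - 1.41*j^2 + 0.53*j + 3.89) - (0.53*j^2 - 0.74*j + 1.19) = -1.18*j^4 + 0.61*j^3 - 1.94*j^2 + 1.27*j + 2.7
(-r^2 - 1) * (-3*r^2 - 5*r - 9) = 3*r^4 + 5*r^3 + 12*r^2 + 5*r + 9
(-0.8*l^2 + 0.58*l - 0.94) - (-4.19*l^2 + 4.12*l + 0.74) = 3.39*l^2 - 3.54*l - 1.68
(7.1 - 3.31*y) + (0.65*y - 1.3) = 5.8 - 2.66*y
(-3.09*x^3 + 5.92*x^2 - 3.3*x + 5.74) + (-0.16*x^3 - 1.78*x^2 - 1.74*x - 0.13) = -3.25*x^3 + 4.14*x^2 - 5.04*x + 5.61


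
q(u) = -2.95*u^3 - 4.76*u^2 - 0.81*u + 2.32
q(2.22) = -55.21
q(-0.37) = 2.12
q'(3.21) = -122.56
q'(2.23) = -66.05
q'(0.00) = -0.81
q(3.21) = -146.90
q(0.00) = 2.32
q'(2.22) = -65.56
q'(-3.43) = -72.28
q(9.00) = -2541.08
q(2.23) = -55.87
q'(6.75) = -468.30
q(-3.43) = 68.14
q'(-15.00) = -1849.26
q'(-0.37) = 1.50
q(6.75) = -1127.29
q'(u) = -8.85*u^2 - 9.52*u - 0.81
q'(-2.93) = -48.89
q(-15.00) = 8899.72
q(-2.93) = 38.03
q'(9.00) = -803.34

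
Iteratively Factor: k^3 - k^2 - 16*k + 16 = (k + 4)*(k^2 - 5*k + 4) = (k - 1)*(k + 4)*(k - 4)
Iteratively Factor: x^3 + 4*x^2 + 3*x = (x)*(x^2 + 4*x + 3) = x*(x + 1)*(x + 3)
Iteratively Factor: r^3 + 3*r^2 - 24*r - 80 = (r - 5)*(r^2 + 8*r + 16) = (r - 5)*(r + 4)*(r + 4)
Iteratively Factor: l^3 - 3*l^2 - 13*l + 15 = (l - 1)*(l^2 - 2*l - 15) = (l - 1)*(l + 3)*(l - 5)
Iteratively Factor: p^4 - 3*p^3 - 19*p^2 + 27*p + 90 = (p + 3)*(p^3 - 6*p^2 - p + 30) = (p + 2)*(p + 3)*(p^2 - 8*p + 15) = (p - 3)*(p + 2)*(p + 3)*(p - 5)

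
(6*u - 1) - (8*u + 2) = -2*u - 3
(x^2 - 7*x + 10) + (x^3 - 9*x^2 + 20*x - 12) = x^3 - 8*x^2 + 13*x - 2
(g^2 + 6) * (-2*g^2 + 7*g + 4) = -2*g^4 + 7*g^3 - 8*g^2 + 42*g + 24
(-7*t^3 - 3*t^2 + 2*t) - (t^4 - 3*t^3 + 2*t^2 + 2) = -t^4 - 4*t^3 - 5*t^2 + 2*t - 2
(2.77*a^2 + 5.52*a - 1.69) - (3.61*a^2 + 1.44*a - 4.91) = -0.84*a^2 + 4.08*a + 3.22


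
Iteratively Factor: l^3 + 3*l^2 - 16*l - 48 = (l + 4)*(l^2 - l - 12) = (l - 4)*(l + 4)*(l + 3)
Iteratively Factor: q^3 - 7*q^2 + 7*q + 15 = (q - 5)*(q^2 - 2*q - 3) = (q - 5)*(q - 3)*(q + 1)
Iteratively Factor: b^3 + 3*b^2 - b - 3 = (b - 1)*(b^2 + 4*b + 3) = (b - 1)*(b + 1)*(b + 3)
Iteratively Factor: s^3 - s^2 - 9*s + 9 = (s - 3)*(s^2 + 2*s - 3) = (s - 3)*(s - 1)*(s + 3)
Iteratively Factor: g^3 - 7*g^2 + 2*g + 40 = (g + 2)*(g^2 - 9*g + 20) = (g - 4)*(g + 2)*(g - 5)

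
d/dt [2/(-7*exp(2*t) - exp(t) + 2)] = (28*exp(t) + 2)*exp(t)/(7*exp(2*t) + exp(t) - 2)^2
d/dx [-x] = -1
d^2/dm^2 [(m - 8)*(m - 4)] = 2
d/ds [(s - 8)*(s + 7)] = 2*s - 1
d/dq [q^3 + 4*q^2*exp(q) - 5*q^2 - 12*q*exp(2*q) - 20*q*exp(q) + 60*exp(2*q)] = 4*q^2*exp(q) + 3*q^2 - 24*q*exp(2*q) - 12*q*exp(q) - 10*q + 108*exp(2*q) - 20*exp(q)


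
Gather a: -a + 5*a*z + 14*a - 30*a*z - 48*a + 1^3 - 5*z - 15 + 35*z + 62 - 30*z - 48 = a*(-25*z - 35)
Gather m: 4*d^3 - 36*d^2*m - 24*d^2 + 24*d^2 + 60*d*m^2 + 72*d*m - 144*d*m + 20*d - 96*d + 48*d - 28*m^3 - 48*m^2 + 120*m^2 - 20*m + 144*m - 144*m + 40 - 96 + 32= 4*d^3 - 28*d - 28*m^3 + m^2*(60*d + 72) + m*(-36*d^2 - 72*d - 20) - 24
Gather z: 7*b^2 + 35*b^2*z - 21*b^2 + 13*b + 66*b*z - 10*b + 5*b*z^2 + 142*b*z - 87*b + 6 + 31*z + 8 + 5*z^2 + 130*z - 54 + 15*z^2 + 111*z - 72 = -14*b^2 - 84*b + z^2*(5*b + 20) + z*(35*b^2 + 208*b + 272) - 112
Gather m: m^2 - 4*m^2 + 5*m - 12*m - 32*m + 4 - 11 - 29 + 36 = -3*m^2 - 39*m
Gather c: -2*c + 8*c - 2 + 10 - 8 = 6*c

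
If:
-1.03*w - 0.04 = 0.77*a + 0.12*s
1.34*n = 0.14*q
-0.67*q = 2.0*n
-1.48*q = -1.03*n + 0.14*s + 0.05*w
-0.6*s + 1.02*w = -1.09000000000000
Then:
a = 1.08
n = 0.00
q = 0.00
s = 0.32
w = -0.88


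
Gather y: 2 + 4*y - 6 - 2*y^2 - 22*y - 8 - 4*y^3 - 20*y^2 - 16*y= -4*y^3 - 22*y^2 - 34*y - 12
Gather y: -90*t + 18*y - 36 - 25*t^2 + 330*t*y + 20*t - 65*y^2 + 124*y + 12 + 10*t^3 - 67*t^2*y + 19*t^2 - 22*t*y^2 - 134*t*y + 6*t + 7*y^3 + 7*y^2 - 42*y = 10*t^3 - 6*t^2 - 64*t + 7*y^3 + y^2*(-22*t - 58) + y*(-67*t^2 + 196*t + 100) - 24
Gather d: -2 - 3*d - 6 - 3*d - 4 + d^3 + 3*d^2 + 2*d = d^3 + 3*d^2 - 4*d - 12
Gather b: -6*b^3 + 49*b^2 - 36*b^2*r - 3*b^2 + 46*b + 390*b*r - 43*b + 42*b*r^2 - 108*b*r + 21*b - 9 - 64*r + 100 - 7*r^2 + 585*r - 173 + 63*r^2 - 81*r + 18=-6*b^3 + b^2*(46 - 36*r) + b*(42*r^2 + 282*r + 24) + 56*r^2 + 440*r - 64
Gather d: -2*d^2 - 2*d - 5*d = -2*d^2 - 7*d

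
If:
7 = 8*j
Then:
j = 7/8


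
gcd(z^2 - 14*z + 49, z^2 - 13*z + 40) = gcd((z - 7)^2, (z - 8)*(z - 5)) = 1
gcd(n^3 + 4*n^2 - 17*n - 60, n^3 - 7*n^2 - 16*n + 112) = n - 4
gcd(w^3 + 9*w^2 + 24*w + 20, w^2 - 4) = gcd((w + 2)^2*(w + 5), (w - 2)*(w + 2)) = w + 2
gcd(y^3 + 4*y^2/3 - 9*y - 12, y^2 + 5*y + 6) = y + 3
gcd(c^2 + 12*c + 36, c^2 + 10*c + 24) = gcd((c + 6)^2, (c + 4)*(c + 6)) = c + 6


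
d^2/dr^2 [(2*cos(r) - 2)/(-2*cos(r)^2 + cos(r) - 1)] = (28*(1 - cos(r)^2)^2 - 8*cos(r)^5 + 28*cos(r)^3 - 8*cos(r)^2 - 20)/(-2*cos(r)^2 + cos(r) - 1)^3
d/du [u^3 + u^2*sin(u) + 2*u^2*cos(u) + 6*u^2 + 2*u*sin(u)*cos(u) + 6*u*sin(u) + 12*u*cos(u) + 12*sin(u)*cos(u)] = -2*u^2*sin(u) + u^2*cos(u) + 3*u^2 + 2*u*cos(2*u) + 10*sqrt(2)*u*cos(u + pi/4) + 12*u + 6*sin(u) + sin(2*u) + 12*cos(u) + 12*cos(2*u)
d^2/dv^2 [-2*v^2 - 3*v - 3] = -4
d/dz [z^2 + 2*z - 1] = 2*z + 2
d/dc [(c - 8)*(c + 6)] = 2*c - 2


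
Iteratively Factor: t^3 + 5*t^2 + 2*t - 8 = (t - 1)*(t^2 + 6*t + 8) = (t - 1)*(t + 4)*(t + 2)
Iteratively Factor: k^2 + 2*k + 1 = (k + 1)*(k + 1)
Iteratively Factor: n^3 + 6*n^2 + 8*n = (n + 2)*(n^2 + 4*n) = (n + 2)*(n + 4)*(n)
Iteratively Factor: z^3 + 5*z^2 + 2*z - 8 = (z - 1)*(z^2 + 6*z + 8) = (z - 1)*(z + 2)*(z + 4)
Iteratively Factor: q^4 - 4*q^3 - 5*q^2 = (q)*(q^3 - 4*q^2 - 5*q) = q^2*(q^2 - 4*q - 5) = q^2*(q + 1)*(q - 5)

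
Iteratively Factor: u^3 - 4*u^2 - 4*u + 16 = (u - 4)*(u^2 - 4) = (u - 4)*(u + 2)*(u - 2)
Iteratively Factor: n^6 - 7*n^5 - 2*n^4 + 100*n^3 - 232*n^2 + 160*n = (n - 2)*(n^5 - 5*n^4 - 12*n^3 + 76*n^2 - 80*n) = (n - 2)^2*(n^4 - 3*n^3 - 18*n^2 + 40*n) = n*(n - 2)^2*(n^3 - 3*n^2 - 18*n + 40) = n*(n - 2)^3*(n^2 - n - 20) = n*(n - 5)*(n - 2)^3*(n + 4)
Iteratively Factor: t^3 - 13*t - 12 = (t + 3)*(t^2 - 3*t - 4) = (t + 1)*(t + 3)*(t - 4)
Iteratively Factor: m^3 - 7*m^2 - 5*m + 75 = (m - 5)*(m^2 - 2*m - 15) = (m - 5)*(m + 3)*(m - 5)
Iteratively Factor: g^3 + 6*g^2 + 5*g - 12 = (g + 4)*(g^2 + 2*g - 3) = (g - 1)*(g + 4)*(g + 3)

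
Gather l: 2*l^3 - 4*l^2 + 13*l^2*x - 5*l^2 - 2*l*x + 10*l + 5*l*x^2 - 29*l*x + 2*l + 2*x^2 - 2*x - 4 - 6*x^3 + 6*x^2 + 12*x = 2*l^3 + l^2*(13*x - 9) + l*(5*x^2 - 31*x + 12) - 6*x^3 + 8*x^2 + 10*x - 4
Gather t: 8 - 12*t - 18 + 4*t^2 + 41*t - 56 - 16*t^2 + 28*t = -12*t^2 + 57*t - 66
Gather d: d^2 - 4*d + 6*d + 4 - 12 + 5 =d^2 + 2*d - 3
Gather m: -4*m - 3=-4*m - 3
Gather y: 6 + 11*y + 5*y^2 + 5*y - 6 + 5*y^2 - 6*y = 10*y^2 + 10*y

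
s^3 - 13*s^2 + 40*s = s*(s - 8)*(s - 5)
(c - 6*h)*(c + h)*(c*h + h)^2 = c^4*h^2 - 5*c^3*h^3 + 2*c^3*h^2 - 6*c^2*h^4 - 10*c^2*h^3 + c^2*h^2 - 12*c*h^4 - 5*c*h^3 - 6*h^4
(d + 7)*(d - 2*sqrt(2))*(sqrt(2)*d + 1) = sqrt(2)*d^3 - 3*d^2 + 7*sqrt(2)*d^2 - 21*d - 2*sqrt(2)*d - 14*sqrt(2)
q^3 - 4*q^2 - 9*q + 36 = (q - 4)*(q - 3)*(q + 3)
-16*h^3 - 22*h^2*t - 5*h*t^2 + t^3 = (-8*h + t)*(h + t)*(2*h + t)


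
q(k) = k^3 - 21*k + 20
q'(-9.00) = 222.00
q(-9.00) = -520.00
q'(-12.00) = 411.00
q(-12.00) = -1456.00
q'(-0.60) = -19.92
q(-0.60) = 32.38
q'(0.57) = -20.03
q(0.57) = 8.22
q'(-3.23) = 10.30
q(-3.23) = 54.13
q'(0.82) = -18.98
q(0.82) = 3.33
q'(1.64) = -12.93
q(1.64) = -10.03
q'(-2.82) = 2.86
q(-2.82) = 56.79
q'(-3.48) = 15.33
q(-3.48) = 50.94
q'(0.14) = -20.94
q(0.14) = 17.06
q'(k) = 3*k^2 - 21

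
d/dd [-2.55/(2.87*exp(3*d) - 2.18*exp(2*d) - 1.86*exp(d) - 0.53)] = (21.9555*exp(2*d) - 11.118*exp(d) - 4.743)*exp(d)/(-2.87*exp(3*d) + 2.18*exp(2*d) + 1.86*exp(d) + 0.53)^2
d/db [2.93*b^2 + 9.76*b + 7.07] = 5.86*b + 9.76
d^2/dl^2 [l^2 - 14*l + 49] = 2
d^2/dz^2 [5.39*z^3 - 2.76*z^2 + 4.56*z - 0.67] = 32.34*z - 5.52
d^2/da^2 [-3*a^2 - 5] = -6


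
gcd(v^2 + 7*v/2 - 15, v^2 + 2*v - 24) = v + 6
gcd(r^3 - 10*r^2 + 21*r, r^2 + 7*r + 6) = 1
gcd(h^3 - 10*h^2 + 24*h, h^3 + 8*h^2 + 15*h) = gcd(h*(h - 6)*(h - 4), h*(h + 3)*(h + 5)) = h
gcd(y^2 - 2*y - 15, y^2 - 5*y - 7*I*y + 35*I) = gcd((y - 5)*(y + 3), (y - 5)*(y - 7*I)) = y - 5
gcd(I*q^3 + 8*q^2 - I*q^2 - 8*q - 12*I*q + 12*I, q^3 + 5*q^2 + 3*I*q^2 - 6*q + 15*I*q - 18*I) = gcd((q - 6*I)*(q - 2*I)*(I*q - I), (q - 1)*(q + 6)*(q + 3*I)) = q - 1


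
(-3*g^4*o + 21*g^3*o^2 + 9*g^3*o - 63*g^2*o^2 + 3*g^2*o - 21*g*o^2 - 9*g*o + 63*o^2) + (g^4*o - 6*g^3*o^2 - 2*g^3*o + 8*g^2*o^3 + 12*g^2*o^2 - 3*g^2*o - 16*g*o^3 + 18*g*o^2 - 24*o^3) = -2*g^4*o + 15*g^3*o^2 + 7*g^3*o + 8*g^2*o^3 - 51*g^2*o^2 - 16*g*o^3 - 3*g*o^2 - 9*g*o - 24*o^3 + 63*o^2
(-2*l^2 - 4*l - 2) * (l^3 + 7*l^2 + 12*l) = -2*l^5 - 18*l^4 - 54*l^3 - 62*l^2 - 24*l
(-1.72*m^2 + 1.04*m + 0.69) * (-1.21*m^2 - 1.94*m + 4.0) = 2.0812*m^4 + 2.0784*m^3 - 9.7325*m^2 + 2.8214*m + 2.76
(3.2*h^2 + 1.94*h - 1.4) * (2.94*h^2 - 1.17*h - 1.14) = 9.408*h^4 + 1.9596*h^3 - 10.0338*h^2 - 0.5736*h + 1.596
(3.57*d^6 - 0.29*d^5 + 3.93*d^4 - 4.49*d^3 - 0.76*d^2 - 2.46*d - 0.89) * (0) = 0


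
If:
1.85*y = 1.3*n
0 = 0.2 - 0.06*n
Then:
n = 3.33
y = 2.34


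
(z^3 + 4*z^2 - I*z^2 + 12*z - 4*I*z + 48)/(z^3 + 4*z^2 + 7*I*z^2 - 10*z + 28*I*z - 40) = (z^2 - I*z + 12)/(z^2 + 7*I*z - 10)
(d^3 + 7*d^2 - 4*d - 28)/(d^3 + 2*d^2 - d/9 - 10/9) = 9*(d^3 + 7*d^2 - 4*d - 28)/(9*d^3 + 18*d^2 - d - 10)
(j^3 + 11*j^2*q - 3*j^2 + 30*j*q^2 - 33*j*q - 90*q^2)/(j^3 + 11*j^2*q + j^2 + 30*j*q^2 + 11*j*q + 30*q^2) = (j - 3)/(j + 1)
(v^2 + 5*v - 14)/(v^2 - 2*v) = (v + 7)/v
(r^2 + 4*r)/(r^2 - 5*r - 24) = r*(r + 4)/(r^2 - 5*r - 24)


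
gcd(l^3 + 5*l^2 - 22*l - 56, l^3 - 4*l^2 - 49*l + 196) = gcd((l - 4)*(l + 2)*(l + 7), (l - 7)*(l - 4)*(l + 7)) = l^2 + 3*l - 28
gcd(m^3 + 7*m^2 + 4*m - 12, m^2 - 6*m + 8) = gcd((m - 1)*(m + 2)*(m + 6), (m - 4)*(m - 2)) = 1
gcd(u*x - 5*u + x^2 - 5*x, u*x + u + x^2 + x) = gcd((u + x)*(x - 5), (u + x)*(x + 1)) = u + x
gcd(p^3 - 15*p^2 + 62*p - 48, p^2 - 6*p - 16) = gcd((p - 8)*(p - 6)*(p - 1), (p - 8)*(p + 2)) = p - 8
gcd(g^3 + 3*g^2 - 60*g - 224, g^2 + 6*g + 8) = g + 4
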